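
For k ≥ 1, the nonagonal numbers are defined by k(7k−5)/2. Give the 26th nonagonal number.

26·(7·26 − 5)/2 = 26·177/2 = 2301.

2301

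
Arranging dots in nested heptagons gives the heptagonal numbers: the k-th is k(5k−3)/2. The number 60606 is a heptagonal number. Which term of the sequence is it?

Set n(5n−3)/2 = 60606, giving 5n² − 3n − 121212 = 0.
The discriminant is 9 + 40·60606 = 2424249, and √2424249 = 1557.
So n = (3 + 1557) / 10 = 1560/10 = 156.
Check: 156·(5·156 − 3)/2 = 60606. ✓

156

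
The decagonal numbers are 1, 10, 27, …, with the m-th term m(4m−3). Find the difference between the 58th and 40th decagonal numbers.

58·(4·58 − 3) = 13282 and 40·(4·40 − 3) = 6280.
Difference: 13282 − 6280 = 7002.

7002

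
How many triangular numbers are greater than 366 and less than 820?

The n-th triangular number is n(n+1)/2.
Smallest index with value > 366: n = 27 (giving 378).
Largest index with value < 820: n = 39 (giving 780).
Indices 27 through 39: 13 terms.

13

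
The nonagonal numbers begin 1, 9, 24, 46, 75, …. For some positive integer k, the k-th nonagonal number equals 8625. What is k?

50

Set n(7n−5)/2 = 8625, giving 7n² − 5n − 17250 = 0.
The discriminant is 25 + 56·8625 = 483025, and √483025 = 695.
So n = (5 + 695) / 14 = 700/14 = 50.
Check: 50·(7·50 − 5)/2 = 8625. ✓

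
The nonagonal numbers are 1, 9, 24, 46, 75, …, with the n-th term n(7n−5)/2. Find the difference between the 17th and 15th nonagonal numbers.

17·(7·17 − 5)/2 = 969 and 15·(7·15 − 5)/2 = 750.
Difference: 969 − 750 = 219.

219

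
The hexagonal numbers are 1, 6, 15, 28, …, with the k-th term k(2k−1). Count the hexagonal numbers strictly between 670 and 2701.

18

The n-th hexagonal number is n(2n−1).
Smallest index with value > 670: n = 19 (giving 703).
Largest index with value < 2701: n = 36 (giving 2556).
Indices 19 through 36: 18 terms.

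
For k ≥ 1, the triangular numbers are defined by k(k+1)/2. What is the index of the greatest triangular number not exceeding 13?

Solve n(n+1)/2 ≤ 13 for integer n.
n = 4 gives 10 ≤ 13, while n = 5 gives 15 > 13; so the answer is index 4.

4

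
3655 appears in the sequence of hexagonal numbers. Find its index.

Set n(2n−1) = 3655, giving 2n² − n − 3655 = 0.
The discriminant is 1 + 8·3655 = 29241, and √29241 = 171.
So n = (1 + 171) / 4 = 172/4 = 43.

43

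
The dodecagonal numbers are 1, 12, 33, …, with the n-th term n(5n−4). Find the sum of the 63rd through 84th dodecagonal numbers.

592207

Σ i(5i−4) = 5Σi² − 4Σi over i = 63..84.
Σi = 3570 − 1953 = 1617 and Σi² = 201110 − 81375 = 119735.
5·119735 − 4·1617 = 592207.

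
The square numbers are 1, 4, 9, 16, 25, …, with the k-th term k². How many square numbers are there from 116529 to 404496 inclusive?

295

The n-th square number is n².
Smallest index with value ≥ 116529: n = 342 (giving 116964).
Largest index with value ≤ 404496: n = 636 (giving 404496).
Indices 342 through 636: 295 terms.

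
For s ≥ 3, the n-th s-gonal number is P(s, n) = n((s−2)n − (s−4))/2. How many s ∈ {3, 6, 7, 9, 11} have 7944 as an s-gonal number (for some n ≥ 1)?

s = 3: P(3, 125) = 7875 and P(3, 126) = 8001; 7944 is not s-gonal.
s = 6: P(6, 63) = 7875 and P(6, 64) = 8128; 7944 is not s-gonal.
s = 7: P(7, 56) = 7756 and P(7, 57) = 8037; 7944 is not s-gonal.
s = 9: P(9, 48) = 7944. ✓
s = 11: P(11, 42) = 7791 and P(11, 43) = 8170; 7944 is not s-gonal.
Hits: s ∈ {9} → 1.

1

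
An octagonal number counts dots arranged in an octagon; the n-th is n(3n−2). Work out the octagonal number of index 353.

The 353rd octagonal number is n(3n−2) with n = 353.
353·(3·353 − 2) = 353·1057 = 373121.

373121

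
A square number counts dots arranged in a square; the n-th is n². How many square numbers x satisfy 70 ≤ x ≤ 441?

13

The n-th square number is n².
Smallest index with value ≥ 70: n = 9 (giving 81).
Largest index with value ≤ 441: n = 21 (giving 441).
Indices 9 through 21: 13 terms.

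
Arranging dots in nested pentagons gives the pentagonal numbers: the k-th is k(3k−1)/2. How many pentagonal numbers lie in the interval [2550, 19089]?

The n-th pentagonal number is n(3n−1)/2.
Smallest index with value ≥ 2550: n = 42 (giving 2625).
Largest index with value ≤ 19089: n = 112 (giving 18760).
Indices 42 through 112: 71 terms.

71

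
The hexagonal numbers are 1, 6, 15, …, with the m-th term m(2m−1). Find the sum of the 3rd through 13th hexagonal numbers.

1540

Σ i(2i−1) = 2Σi² − Σi over i = 3..13.
Σi = 91 − 3 = 88 and Σi² = 819 − 5 = 814.
2·814 − 1·88 = 1540.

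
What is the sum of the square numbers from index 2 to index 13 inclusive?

Σ_{i=2}^{13} i² = 819 − 1 = 818.

818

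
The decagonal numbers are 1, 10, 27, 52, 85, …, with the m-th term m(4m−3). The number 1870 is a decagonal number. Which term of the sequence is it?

Set n(4n−3) = 1870, giving 4n² − 3n − 1870 = 0.
So n = (3 + 173) / 8 = 176/8 = 22.

22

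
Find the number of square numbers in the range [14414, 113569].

The n-th square number is n².
Smallest index with value ≥ 14414: n = 121 (giving 14641).
Largest index with value ≤ 113569: n = 337 (giving 113569).
Indices 121 through 337: 217 terms.

217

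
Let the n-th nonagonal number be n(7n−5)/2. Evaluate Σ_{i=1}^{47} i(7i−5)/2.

Σ i(7i−5)/2 = (7Σi² − 5Σi) / 2 over i = 1..47.
Σi = 1128 and Σi² = 35720.
(7·35720 − 5·1128) / 2 = 244400/2 = 122200.

122200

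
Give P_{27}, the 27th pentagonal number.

1080

The 27th pentagonal number is n(3n−1)/2 with n = 27.
27·(3·27 − 1)/2 = 27·80/2 = 27·40 = 1080.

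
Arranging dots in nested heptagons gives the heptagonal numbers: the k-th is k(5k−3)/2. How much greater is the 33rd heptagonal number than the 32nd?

Consecutive heptagonal numbers differ by 5n − 4: here 5·33 − 4 = 161.

161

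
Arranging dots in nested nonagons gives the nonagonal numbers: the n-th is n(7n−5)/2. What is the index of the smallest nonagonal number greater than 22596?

Solve n(7n−5)/2 > 22596 for integer n.
The largest n with value ≤ 22596 is 80 (since 22200 ≤ 22596 < 22761), so the first above is n = 81, value 22761.

81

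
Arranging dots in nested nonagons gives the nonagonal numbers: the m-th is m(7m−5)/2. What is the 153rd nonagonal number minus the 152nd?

1065

Consecutive nonagonal numbers differ by 7n − 6: here 7·153 − 6 = 1065.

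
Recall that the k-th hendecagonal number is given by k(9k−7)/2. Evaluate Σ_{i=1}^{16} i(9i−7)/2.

Σ i(9i−7)/2 = (9Σi² − 7Σi) / 2 over i = 1..16.
Σi = 136 and Σi² = 1496.
(9·1496 − 7·136) / 2 = 12512/2 = 6256.

6256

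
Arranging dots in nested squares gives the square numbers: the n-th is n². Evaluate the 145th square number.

21025

The 145th square number is n² with n = 145.
145² = 21025.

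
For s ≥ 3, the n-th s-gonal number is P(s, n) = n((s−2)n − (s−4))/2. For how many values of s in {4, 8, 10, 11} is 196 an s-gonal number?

2

s = 4: P(4, 14) = 196. ✓
s = 8: P(8, 8) = 176 and P(8, 9) = 225; 196 is not s-gonal.
s = 10: P(10, 7) = 175 and P(10, 8) = 232; 196 is not s-gonal.
s = 11: P(11, 7) = 196. ✓
Hits: s ∈ {4, 11} → 2.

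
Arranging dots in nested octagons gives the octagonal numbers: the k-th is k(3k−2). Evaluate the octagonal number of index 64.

12160

The 64th octagonal number is n(3n−2) with n = 64.
64·(3·64 − 2) = 64·190 = 12160.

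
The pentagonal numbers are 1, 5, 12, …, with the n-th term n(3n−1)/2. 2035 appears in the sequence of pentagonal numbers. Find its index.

Set n(3n−1)/2 = 2035, giving 3n² − n − 4070 = 0.
The discriminant is 1 + 24·2035 = 48841, and √48841 = 221.
So n = (1 + 221) / 6 = 222/6 = 37.
Check: 37·(3·37 − 1)/2 = 2035. ✓

37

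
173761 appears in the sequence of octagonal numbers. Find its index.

241

Set n(3n−2) = 173761, giving 3n² − 2n − 173761 = 0.
The discriminant is 4 + 12·173761 = 2085136, and √2085136 = 1444.
So n = (2 + 1444) / 6 = 1446/6 = 241.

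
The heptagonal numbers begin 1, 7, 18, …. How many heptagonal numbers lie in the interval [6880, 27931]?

54

The n-th heptagonal number is n(5n−3)/2.
Smallest index with value ≥ 6880: n = 53 (giving 6943).
Largest index with value ≤ 27931: n = 106 (giving 27931).
Indices 53 through 106: 54 terms.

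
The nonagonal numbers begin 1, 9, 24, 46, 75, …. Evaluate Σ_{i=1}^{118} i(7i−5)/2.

1923754

Σ i(7i−5)/2 = (7Σi² − 5Σi) / 2 over i = 1..118.
Σi = 7021 and Σi² = 554659.
(7·554659 − 5·7021) / 2 = 3847508/2 = 1923754.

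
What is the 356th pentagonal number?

356·(3·356 − 1)/2 = 356·1067/2 = 189926.

189926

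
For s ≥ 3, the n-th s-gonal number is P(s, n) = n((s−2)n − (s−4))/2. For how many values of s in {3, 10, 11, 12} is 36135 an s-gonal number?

s = 3: P(3, 268) = 36046 and P(3, 269) = 36315; 36135 is not s-gonal.
s = 10: P(10, 95) = 35815 and P(10, 96) = 36576; 36135 is not s-gonal.
s = 11: P(11, 90) = 36135. ✓
s = 12: P(12, 85) = 35785 and P(12, 86) = 36636; 36135 is not s-gonal.
Hits: s ∈ {11} → 1.

1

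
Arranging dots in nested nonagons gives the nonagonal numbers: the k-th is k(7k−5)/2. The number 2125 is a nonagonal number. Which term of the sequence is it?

25

Set n(7n−5)/2 = 2125, giving 7n² − 5n − 4250 = 0.
The discriminant is 25 + 56·2125 = 119025, and √119025 = 345.
So n = (5 + 345) / 14 = 350/14 = 25.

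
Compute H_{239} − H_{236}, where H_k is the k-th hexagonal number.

2847

239·(2·239 − 1) = 114003 and 236·(2·236 − 1) = 111156.
Difference: 114003 − 111156 = 2847.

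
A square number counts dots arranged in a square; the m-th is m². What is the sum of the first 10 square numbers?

385

Σ_{i=1}^{10} i² = 10·11·21/6 = 385.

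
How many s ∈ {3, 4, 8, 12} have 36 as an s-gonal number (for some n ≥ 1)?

2

s = 3: P(3, 8) = 36. ✓
s = 4: P(4, 6) = 36. ✓
s = 8: P(8, 3) = 21 and P(8, 4) = 40; 36 is not s-gonal.
s = 12: P(12, 3) = 33 and P(12, 4) = 64; 36 is not s-gonal.
Hits: s ∈ {3, 4} → 2.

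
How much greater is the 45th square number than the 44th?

89

n² − (n−1)² = 2n − 1, so 45² − 44² = 2·45 − 1 = 89.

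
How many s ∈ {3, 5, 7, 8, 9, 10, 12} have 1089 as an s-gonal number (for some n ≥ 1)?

1

s = 3: P(3, 46) = 1081 and P(3, 47) = 1128; 1089 is not s-gonal.
s = 5: P(5, 27) = 1080 and P(5, 28) = 1162; 1089 is not s-gonal.
s = 7: P(7, 21) = 1071 and P(7, 22) = 1177; 1089 is not s-gonal.
s = 8: P(8, 19) = 1045 and P(8, 20) = 1160; 1089 is not s-gonal.
s = 9: P(9, 18) = 1089. ✓
s = 10: P(10, 16) = 976 and P(10, 17) = 1105; 1089 is not s-gonal.
s = 12: P(12, 15) = 1065 and P(12, 16) = 1216; 1089 is not s-gonal.
Hits: s ∈ {9} → 1.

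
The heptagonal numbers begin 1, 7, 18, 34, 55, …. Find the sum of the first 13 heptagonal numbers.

1911

Σ i(5i−3)/2 = (5Σi² − 3Σi) / 2 over i = 1..13.
Σi = 91 and Σi² = 819.
(5·819 − 3·91) / 2 = 3822/2 = 1911.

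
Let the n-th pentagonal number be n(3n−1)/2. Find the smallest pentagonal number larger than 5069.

5192

Solve n(3n−1)/2 > 5069 for integer n.
The largest n with value ≤ 5069 is 58 (since 5017 ≤ 5069 < 5192), so the first above is n = 59, value 5192.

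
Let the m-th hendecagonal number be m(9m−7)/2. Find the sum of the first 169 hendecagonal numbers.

7254325

Σ i(9i−7)/2 = (9Σi² − 7Σi) / 2 over i = 1..169.
Σi = 14365 and Σi² = 1623245.
(9·1623245 − 7·14365) / 2 = 14508650/2 = 7254325.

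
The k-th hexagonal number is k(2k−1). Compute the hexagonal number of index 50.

50·(2·50 − 1) = 50·99 = 4950.

4950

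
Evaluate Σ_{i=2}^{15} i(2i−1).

2359

Σ i(2i−1) = 2Σi² − Σi over i = 2..15.
Σi = 120 − 1 = 119 and Σi² = 1240 − 1 = 1239.
2·1239 − 1·119 = 2359.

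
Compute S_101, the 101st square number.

The 101st square number is n² with n = 101.
101² = 10201.

10201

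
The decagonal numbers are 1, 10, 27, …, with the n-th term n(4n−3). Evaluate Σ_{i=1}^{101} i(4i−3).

1378751

Σ i(4i−3) = 4Σi² − 3Σi over i = 1..101.
Σi = 5151 and Σi² = 348551.
4·348551 − 3·5151 = 1378751.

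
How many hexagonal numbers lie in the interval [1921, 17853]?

The n-th hexagonal number is n(2n−1).
Smallest index with value ≥ 1921: n = 32 (giving 2016).
Largest index with value ≤ 17853: n = 94 (giving 17578).
Indices 32 through 94: 63 terms.

63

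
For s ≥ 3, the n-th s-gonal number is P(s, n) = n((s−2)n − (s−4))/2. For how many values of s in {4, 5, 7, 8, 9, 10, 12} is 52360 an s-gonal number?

s = 4: P(4, 228) = 51984 and P(4, 229) = 52441; 52360 is not s-gonal.
s = 5: P(5, 187) = 52360. ✓
s = 7: P(7, 145) = 52345 and P(7, 146) = 53071; 52360 is not s-gonal.
s = 8: P(8, 132) = 52008 and P(8, 133) = 52801; 52360 is not s-gonal.
s = 9: P(9, 122) = 51789 and P(9, 123) = 52644; 52360 is not s-gonal.
s = 10: P(10, 114) = 51642 and P(10, 115) = 52555; 52360 is not s-gonal.
s = 12: P(12, 102) = 51612 and P(12, 103) = 52633; 52360 is not s-gonal.
Hits: s ∈ {5} → 1.

1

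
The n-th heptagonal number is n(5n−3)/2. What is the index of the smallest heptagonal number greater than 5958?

Solve n(5n−3)/2 > 5958 for integer n.
The largest n with value ≤ 5958 is 49 (since 5929 ≤ 5958 < 6175), so the first above is n = 50, value 6175.

50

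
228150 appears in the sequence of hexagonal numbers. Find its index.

Set n(2n−1) = 228150, giving 2n² − n − 228150 = 0.
The discriminant is 1 + 8·228150 = 1825201, and √1825201 = 1351.
So n = (1 + 1351) / 4 = 1352/4 = 338.
Check: 338·(2·338 − 1) = 228150. ✓

338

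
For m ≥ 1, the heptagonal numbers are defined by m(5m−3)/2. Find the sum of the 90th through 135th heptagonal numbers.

Σ i(5i−3)/2 = (5Σi² − 3Σi) / 2 over i = 90..135.
Σi = 9180 − 4005 = 5175 and Σi² = 829260 − 238965 = 590295.
(5·590295 − 3·5175) / 2 = 2935950/2 = 1467975.

1467975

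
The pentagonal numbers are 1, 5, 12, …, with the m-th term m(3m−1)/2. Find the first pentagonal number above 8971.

Solve n(3n−1)/2 > 8971 for integer n.
The largest n with value ≤ 8971 is 77 (since 8855 ≤ 8971 < 9087), so the first above is n = 78, value 9087.

9087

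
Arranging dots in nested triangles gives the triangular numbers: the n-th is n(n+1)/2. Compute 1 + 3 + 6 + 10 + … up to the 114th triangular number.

253460

Σ i(i+1)/2 = (Σi² + Σi) / 2 over i = 1..114.
Σi = 6555 and Σi² = 500365.
(1·500365 + 1·6555) / 2 = 506920/2 = 253460.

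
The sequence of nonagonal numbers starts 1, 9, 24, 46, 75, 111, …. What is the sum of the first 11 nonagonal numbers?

Σ i(7i−5)/2 = (7Σi² − 5Σi) / 2 over i = 1..11.
Σi = 66 and Σi² = 506.
(7·506 − 5·66) / 2 = 3212/2 = 1606.

1606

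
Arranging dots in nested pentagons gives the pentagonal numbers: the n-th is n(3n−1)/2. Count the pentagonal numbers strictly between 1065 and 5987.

The n-th pentagonal number is n(3n−1)/2.
Smallest index with value > 1065: n = 27 (giving 1080).
Largest index with value < 5987: n = 63 (giving 5922).
Indices 27 through 63: 37 terms.

37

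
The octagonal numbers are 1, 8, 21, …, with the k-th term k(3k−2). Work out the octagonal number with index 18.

936

18·(3·18 − 2) = 18·52 = 936.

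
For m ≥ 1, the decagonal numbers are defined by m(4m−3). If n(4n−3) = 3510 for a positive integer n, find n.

30

Set n(4n−3) = 3510, giving 4n² − 3n − 3510 = 0.
The discriminant is 9 + 16·3510 = 56169, and √56169 = 237.
So n = (3 + 237) / 8 = 240/8 = 30.
Check: 30·(4·30 − 3) = 3510. ✓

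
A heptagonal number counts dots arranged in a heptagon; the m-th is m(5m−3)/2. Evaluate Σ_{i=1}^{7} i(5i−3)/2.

Σ i(5i−3)/2 = (5Σi² − 3Σi) / 2 over i = 1..7.
Σi = 28 and Σi² = 140.
(5·140 − 3·28) / 2 = 616/2 = 308.

308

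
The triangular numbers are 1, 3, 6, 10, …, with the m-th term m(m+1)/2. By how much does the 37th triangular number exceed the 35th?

73

37·38/2 = 703 and 35·36/2 = 630.
Difference: 703 − 630 = 73.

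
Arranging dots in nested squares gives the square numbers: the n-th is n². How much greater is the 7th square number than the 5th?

24

7² = 49 and 5² = 25.
Difference: 49 − 25 = 24.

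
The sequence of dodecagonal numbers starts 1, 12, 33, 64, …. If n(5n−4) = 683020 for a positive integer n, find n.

Set n(5n−4) = 683020, giving 5n² − 4n − 683020 = 0.
The discriminant is 16 + 20·683020 = 13660416, and √13660416 = 3696.
So n = (4 + 3696) / 10 = 3700/10 = 370.
Check: 370·(5·370 − 4) = 683020. ✓

370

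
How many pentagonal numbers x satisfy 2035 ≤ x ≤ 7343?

The n-th pentagonal number is n(3n−1)/2.
Smallest index with value ≥ 2035: n = 37 (giving 2035).
Largest index with value ≤ 7343: n = 70 (giving 7315).
Indices 37 through 70: 34 terms.

34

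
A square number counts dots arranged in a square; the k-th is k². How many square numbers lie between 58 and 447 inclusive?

14

The n-th square number is n².
Smallest index with value ≥ 58: n = 8 (giving 64).
Largest index with value ≤ 447: n = 21 (giving 441).
Indices 8 through 21: 14 terms.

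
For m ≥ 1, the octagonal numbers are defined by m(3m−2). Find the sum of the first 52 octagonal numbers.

141934

Σ i(3i−2) = 3Σi² − 2Σi over i = 1..52.
Σi = 1378 and Σi² = 48230.
3·48230 − 2·1378 = 141934.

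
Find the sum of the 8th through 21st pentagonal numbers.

Σ i(3i−1)/2 = (3Σi² − Σi) / 2 over i = 8..21.
Σi = 231 − 28 = 203 and Σi² = 3311 − 140 = 3171.
(3·3171 − 1·203) / 2 = 9310/2 = 4655.

4655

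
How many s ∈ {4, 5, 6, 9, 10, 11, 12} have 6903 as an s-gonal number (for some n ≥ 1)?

s = 4: P(4, 83) = 6889 and P(4, 84) = 7056; 6903 is not s-gonal.
s = 5: P(5, 68) = 6902 and P(5, 69) = 7107; 6903 is not s-gonal.
s = 6: P(6, 59) = 6903. ✓
s = 9: P(9, 44) = 6666 and P(9, 45) = 6975; 6903 is not s-gonal.
s = 10: P(10, 41) = 6601 and P(10, 42) = 6930; 6903 is not s-gonal.
s = 11: P(11, 39) = 6708 and P(11, 40) = 7060; 6903 is not s-gonal.
s = 12: P(12, 37) = 6697 and P(12, 38) = 7068; 6903 is not s-gonal.
Hits: s ∈ {6} → 1.

1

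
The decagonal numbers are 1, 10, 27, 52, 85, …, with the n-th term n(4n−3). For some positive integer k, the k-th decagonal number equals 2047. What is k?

Set n(4n−3) = 2047, giving 4n² − 3n − 2047 = 0.
So n = (3 + 181) / 8 = 184/8 = 23.

23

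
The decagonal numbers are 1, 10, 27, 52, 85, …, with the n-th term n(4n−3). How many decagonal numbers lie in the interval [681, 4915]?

22

The n-th decagonal number is n(4n−3).
Smallest index with value ≥ 681: n = 14 (giving 742).
Largest index with value ≤ 4915: n = 35 (giving 4795).
Indices 14 through 35: 22 terms.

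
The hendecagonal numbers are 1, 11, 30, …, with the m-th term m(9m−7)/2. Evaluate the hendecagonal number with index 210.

197715

210·(9·210 − 7)/2 = 210·1883/2 = 197715.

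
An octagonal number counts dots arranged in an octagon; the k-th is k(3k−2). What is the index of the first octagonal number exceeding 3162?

Solve n(3n−2) > 3162 for integer n.
The largest n with value ≤ 3162 is 32 (since 3008 ≤ 3162 < 3201), so the first above is n = 33, value 3201.

33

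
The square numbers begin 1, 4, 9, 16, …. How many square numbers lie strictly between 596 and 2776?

The n-th square number is n².
Smallest index with value > 596: n = 25 (giving 625).
Largest index with value < 2776: n = 52 (giving 2704).
Indices 25 through 52: 28 terms.

28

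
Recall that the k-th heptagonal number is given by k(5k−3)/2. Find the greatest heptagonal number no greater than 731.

697

Solve n(5n−3)/2 ≤ 731 for integer n.
n = 17 gives 697 ≤ 731, while n = 18 gives 783 > 731; so the answer is 697.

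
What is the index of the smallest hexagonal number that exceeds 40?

Solve n(2n−1) > 40 for integer n.
The largest n with value ≤ 40 is 4 (since 28 ≤ 40 < 45), so the first above is n = 5, value 45.

5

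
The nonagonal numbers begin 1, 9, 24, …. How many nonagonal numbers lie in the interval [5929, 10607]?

14

The n-th nonagonal number is n(7n−5)/2.
Smallest index with value ≥ 5929: n = 42 (giving 6069).
Largest index with value ≤ 10607: n = 55 (giving 10450).
Indices 42 through 55: 14 terms.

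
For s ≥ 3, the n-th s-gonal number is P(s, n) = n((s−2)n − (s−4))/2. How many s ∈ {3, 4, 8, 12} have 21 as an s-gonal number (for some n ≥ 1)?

s = 3: P(3, 6) = 21. ✓
s = 4: P(4, 4) = 16 and P(4, 5) = 25; 21 is not s-gonal.
s = 8: P(8, 3) = 21. ✓
s = 12: P(12, 2) = 12 and P(12, 3) = 33; 21 is not s-gonal.
Hits: s ∈ {3, 8} → 2.

2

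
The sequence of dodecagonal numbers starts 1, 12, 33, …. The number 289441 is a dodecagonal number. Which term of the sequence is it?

241

Set n(5n−4) = 289441, giving 5n² − 4n − 289441 = 0.
The discriminant is 16 + 20·289441 = 5788836, and √5788836 = 2406.
So n = (4 + 2406) / 10 = 2410/10 = 241.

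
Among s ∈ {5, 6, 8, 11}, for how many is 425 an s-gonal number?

1

s = 5: P(5, 17) = 425. ✓
s = 6: P(6, 14) = 378 and P(6, 15) = 435; 425 is not s-gonal.
s = 8: P(8, 12) = 408 and P(8, 13) = 481; 425 is not s-gonal.
s = 11: P(11, 10) = 415 and P(11, 11) = 506; 425 is not s-gonal.
Hits: s ∈ {5} → 1.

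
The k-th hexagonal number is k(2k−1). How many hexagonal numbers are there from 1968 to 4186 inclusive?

15

The n-th hexagonal number is n(2n−1).
Smallest index with value ≥ 1968: n = 32 (giving 2016).
Largest index with value ≤ 4186: n = 46 (giving 4186).
Indices 32 through 46: 15 terms.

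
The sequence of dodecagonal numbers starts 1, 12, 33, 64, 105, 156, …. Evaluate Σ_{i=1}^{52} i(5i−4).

235638

Σ i(5i−4) = 5Σi² − 4Σi over i = 1..52.
Σi = 1378 and Σi² = 48230.
5·48230 − 4·1378 = 235638.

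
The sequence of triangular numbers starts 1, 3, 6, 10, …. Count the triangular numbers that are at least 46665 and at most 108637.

161

The n-th triangular number is n(n+1)/2.
Smallest index with value ≥ 46665: n = 305 (giving 46665).
Largest index with value ≤ 108637: n = 465 (giving 108345).
Indices 305 through 465: 161 terms.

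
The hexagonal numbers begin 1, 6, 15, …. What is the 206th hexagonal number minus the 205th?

821

Consecutive hexagonal numbers differ by 4n − 3: here 4·206 − 3 = 821.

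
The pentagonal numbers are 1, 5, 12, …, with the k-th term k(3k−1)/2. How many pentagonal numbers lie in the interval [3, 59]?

The n-th pentagonal number is n(3n−1)/2.
Smallest index with value ≥ 3: n = 2 (giving 5).
Largest index with value ≤ 59: n = 6 (giving 51).
Indices 2 through 6: 5 terms.

5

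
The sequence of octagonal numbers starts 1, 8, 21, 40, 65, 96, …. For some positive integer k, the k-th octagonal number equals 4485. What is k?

Set n(3n−2) = 4485, giving 3n² − 2n − 4485 = 0.
The discriminant is 4 + 12·4485 = 53824, and √53824 = 232.
So n = (2 + 232) / 6 = 234/6 = 39.

39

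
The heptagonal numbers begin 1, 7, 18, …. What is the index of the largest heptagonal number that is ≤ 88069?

187

Solve n(5n−3)/2 ≤ 88069 for integer n.
n = 187 gives 87142 ≤ 88069, while n = 188 gives 88078 > 88069; so the answer is index 187.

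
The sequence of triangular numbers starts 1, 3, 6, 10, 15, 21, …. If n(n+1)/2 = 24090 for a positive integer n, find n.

219

Set n(n+1)/2 = 24090, giving n² + n − 48180 = 0.
The discriminant is 1 + 8·24090 = 192721, and √192721 = 439.
So n = (-1 + 439) / 2 = 438/2 = 219.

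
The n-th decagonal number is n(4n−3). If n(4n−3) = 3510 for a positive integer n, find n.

30

Set n(4n−3) = 3510, giving 4n² − 3n − 3510 = 0.
The discriminant is 9 + 16·3510 = 56169, and √56169 = 237.
So n = (3 + 237) / 8 = 240/8 = 30.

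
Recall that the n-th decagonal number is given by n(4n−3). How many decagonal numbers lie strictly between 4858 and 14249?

The n-th decagonal number is n(4n−3).
Smallest index with value > 4858: n = 36 (giving 5076).
Largest index with value < 14249: n = 60 (giving 14220).
Indices 36 through 60: 25 terms.

25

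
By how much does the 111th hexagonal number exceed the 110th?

Consecutive hexagonal numbers differ by 4n − 3: here 4·111 − 3 = 441.

441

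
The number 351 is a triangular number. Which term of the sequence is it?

26

Set n(n+1)/2 = 351, giving n² + n − 702 = 0.
The discriminant is 1 + 8·351 = 2809, and √2809 = 53.
So n = (-1 + 53) / 2 = 52/2 = 26.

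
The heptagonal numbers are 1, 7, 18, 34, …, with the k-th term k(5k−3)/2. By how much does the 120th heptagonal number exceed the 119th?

596

Consecutive heptagonal numbers differ by 5n − 4: here 5·120 − 4 = 596.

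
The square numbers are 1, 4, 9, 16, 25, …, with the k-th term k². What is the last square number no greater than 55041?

54756

Solve n² ≤ 55041 for integer n.
n = 234 gives 54756 ≤ 55041, while n = 235 gives 55225 > 55041; so the answer is 54756.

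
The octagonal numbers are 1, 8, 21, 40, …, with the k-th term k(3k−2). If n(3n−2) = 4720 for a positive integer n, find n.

40

Set n(3n−2) = 4720, giving 3n² − 2n − 4720 = 0.
The discriminant is 4 + 12·4720 = 56644, and √56644 = 238.
So n = (2 + 238) / 6 = 240/6 = 40.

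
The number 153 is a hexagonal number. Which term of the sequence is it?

9

Set n(2n−1) = 153, giving 2n² − n − 153 = 0.
So n = (1 + 35) / 4 = 36/4 = 9.
Check: 9·(2·9 − 1) = 153. ✓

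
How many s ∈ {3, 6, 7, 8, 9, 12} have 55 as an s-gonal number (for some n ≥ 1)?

2

s = 3: P(3, 10) = 55. ✓
s = 6: P(6, 5) = 45 and P(6, 6) = 66; 55 is not s-gonal.
s = 7: P(7, 5) = 55. ✓
s = 8: P(8, 4) = 40 and P(8, 5) = 65; 55 is not s-gonal.
s = 9: P(9, 4) = 46 and P(9, 5) = 75; 55 is not s-gonal.
s = 12: P(12, 3) = 33 and P(12, 4) = 64; 55 is not s-gonal.
Hits: s ∈ {3, 7} → 2.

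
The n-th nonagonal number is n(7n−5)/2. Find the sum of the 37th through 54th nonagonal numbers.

130074

Σ i(7i−5)/2 = (7Σi² − 5Σi) / 2 over i = 37..54.
Σi = 1485 − 666 = 819 and Σi² = 53955 − 16206 = 37749.
(7·37749 − 5·819) / 2 = 260148/2 = 130074.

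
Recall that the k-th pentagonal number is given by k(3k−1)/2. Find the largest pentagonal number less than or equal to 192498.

Solve n(3n−1)/2 ≤ 192498 for integer n.
n = 358 gives 192067 ≤ 192498, while n = 359 gives 193142 > 192498; so the answer is 192067.

192067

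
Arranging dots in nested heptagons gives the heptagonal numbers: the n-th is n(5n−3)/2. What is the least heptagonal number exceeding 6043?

6175

Solve n(5n−3)/2 > 6043 for integer n.
The largest n with value ≤ 6043 is 49 (since 5929 ≤ 6043 < 6175), so the first above is n = 50, value 6175.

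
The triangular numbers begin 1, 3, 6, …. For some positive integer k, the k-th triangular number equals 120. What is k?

15

Set n(n+1)/2 = 120, giving n² + n − 240 = 0.
The discriminant is 1 + 8·120 = 961, and √961 = 31.
So n = (-1 + 31) / 2 = 30/2 = 15.
Check: 15·16/2 = 120. ✓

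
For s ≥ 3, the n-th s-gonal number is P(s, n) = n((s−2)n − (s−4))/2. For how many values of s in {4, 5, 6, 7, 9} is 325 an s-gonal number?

s = 4: P(4, 18) = 324 and P(4, 19) = 361; 325 is not s-gonal.
s = 5: P(5, 14) = 287 and P(5, 15) = 330; 325 is not s-gonal.
s = 6: P(6, 13) = 325. ✓
s = 7: P(7, 11) = 286 and P(7, 12) = 342; 325 is not s-gonal.
s = 9: P(9, 10) = 325. ✓
Hits: s ∈ {6, 9} → 2.

2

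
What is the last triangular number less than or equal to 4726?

4656

Solve n(n+1)/2 ≤ 4726 for integer n.
n = 96 gives 4656 ≤ 4726, while n = 97 gives 4753 > 4726; so the answer is 4656.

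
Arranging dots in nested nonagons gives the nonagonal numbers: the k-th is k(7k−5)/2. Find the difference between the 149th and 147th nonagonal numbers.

2067

149·(7·149 − 5)/2 = 77331 and 147·(7·147 − 5)/2 = 75264.
Difference: 77331 − 75264 = 2067.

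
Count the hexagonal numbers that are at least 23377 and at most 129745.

146

The n-th hexagonal number is n(2n−1).
Smallest index with value ≥ 23377: n = 109 (giving 23653).
Largest index with value ≤ 129745: n = 254 (giving 128778).
Indices 109 through 254: 146 terms.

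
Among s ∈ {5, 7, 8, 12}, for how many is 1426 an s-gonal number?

1

s = 5: P(5, 31) = 1426. ✓
s = 7: P(7, 24) = 1404 and P(7, 25) = 1525; 1426 is not s-gonal.
s = 8: P(8, 22) = 1408 and P(8, 23) = 1541; 1426 is not s-gonal.
s = 12: P(12, 17) = 1377 and P(12, 18) = 1548; 1426 is not s-gonal.
Hits: s ∈ {5} → 1.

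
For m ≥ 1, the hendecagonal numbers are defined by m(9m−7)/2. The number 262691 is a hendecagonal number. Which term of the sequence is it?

Set n(9n−7)/2 = 262691, giving 9n² − 7n − 525382 = 0.
The discriminant is 49 + 72·262691 = 18913801, and √18913801 = 4349.
So n = (7 + 4349) / 18 = 4356/18 = 242.
Check: 242·(9·242 − 7)/2 = 262691. ✓

242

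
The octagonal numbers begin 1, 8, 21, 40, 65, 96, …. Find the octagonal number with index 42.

The 42nd octagonal number is n(3n−2) with n = 42.
42·(3·42 − 2) = 42·124 = 5208.

5208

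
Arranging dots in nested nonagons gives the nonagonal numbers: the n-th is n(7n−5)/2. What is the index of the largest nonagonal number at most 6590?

Solve n(7n−5)/2 ≤ 6590 for integer n.
n = 43 gives 6364 ≤ 6590, while n = 44 gives 6666 > 6590; so the answer is index 43.

43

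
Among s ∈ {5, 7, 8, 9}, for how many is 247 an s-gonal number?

1

s = 5: P(5, 13) = 247. ✓
s = 7: P(7, 10) = 235 and P(7, 11) = 286; 247 is not s-gonal.
s = 8: P(8, 9) = 225 and P(8, 10) = 280; 247 is not s-gonal.
s = 9: P(9, 8) = 204 and P(9, 9) = 261; 247 is not s-gonal.
Hits: s ∈ {5} → 1.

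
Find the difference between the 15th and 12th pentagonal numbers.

15·(3·15 − 1)/2 = 330 and 12·(3·12 − 1)/2 = 210.
Difference: 330 − 210 = 120.

120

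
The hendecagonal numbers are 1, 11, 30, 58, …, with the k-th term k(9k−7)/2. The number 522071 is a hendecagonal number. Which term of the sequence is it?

Set n(9n−7)/2 = 522071, giving 9n² − 7n − 1044142 = 0.
So n = (7 + 6131) / 18 = 6138/18 = 341.
Check: 341·(9·341 − 7)/2 = 522071. ✓

341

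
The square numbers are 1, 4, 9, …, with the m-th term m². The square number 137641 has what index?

371

We need n² = 137641, so n = √137641 = 371.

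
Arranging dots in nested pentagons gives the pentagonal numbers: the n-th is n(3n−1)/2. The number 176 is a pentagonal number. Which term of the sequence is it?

Set n(3n−1)/2 = 176, giving 3n² − n − 352 = 0.
So n = (1 + 65) / 6 = 66/6 = 11.

11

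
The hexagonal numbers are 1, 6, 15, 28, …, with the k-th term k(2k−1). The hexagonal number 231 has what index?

11

Set n(2n−1) = 231, giving 2n² − n − 231 = 0.
The discriminant is 1 + 8·231 = 1849, and √1849 = 43.
So n = (1 + 43) / 4 = 44/4 = 11.
Check: 11·(2·11 − 1) = 231. ✓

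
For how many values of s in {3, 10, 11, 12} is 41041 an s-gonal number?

s = 3: P(3, 286) = 41041. ✓
s = 10: P(10, 101) = 40501 and P(10, 102) = 41310; 41041 is not s-gonal.
s = 11: P(11, 95) = 40280 and P(11, 96) = 41136; 41041 is not s-gonal.
s = 12: P(12, 91) = 41041. ✓
Hits: s ∈ {3, 12} → 2.

2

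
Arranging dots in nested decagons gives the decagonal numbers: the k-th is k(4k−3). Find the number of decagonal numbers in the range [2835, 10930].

The n-th decagonal number is n(4n−3).
Smallest index with value ≥ 2835: n = 27 (giving 2835).
Largest index with value ≤ 10930: n = 52 (giving 10660).
Indices 27 through 52: 26 terms.

26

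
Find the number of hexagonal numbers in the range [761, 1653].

The n-th hexagonal number is n(2n−1).
Smallest index with value ≥ 761: n = 20 (giving 780).
Largest index with value ≤ 1653: n = 29 (giving 1653).
Indices 20 through 29: 10 terms.

10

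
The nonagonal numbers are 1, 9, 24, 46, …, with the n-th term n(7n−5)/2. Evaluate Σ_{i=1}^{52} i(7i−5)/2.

165360

Σ i(7i−5)/2 = (7Σi² − 5Σi) / 2 over i = 1..52.
Σi = 1378 and Σi² = 48230.
(7·48230 − 5·1378) / 2 = 330720/2 = 165360.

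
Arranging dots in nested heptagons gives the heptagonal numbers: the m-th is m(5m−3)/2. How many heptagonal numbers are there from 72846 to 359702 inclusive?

209

The n-th heptagonal number is n(5n−3)/2.
Smallest index with value ≥ 72846: n = 171 (giving 72846).
Largest index with value ≤ 359702: n = 379 (giving 358534).
Indices 171 through 379: 209 terms.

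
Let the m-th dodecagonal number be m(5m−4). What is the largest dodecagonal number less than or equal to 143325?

142129

Solve n(5n−4) ≤ 143325 for integer n.
n = 169 gives 142129 ≤ 143325, while n = 170 gives 143820 > 143325; so the answer is 142129.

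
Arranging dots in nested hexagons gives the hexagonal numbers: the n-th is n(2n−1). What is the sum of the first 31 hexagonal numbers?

Σ i(2i−1) = 2Σi² − Σi over i = 1..31.
Σi = 496 and Σi² = 10416.
2·10416 − 1·496 = 20336.

20336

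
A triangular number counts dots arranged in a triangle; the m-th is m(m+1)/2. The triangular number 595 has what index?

34

Set n(n+1)/2 = 595, giving n² + n − 1190 = 0.
The discriminant is 1 + 8·595 = 4761, and √4761 = 69.
So n = (-1 + 69) / 2 = 68/2 = 34.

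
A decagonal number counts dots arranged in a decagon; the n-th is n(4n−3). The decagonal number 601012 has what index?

388

Set n(4n−3) = 601012, giving 4n² − 3n − 601012 = 0.
The discriminant is 9 + 16·601012 = 9616201, and √9616201 = 3101.
So n = (3 + 3101) / 8 = 3104/8 = 388.
Check: 388·(4·388 − 3) = 601012. ✓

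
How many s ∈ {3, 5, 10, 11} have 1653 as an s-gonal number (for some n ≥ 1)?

s = 3: P(3, 57) = 1653. ✓
s = 5: P(5, 33) = 1617 and P(5, 34) = 1717; 1653 is not s-gonal.
s = 10: P(10, 20) = 1540 and P(10, 21) = 1701; 1653 is not s-gonal.
s = 11: P(11, 19) = 1558 and P(11, 20) = 1730; 1653 is not s-gonal.
Hits: s ∈ {3} → 1.

1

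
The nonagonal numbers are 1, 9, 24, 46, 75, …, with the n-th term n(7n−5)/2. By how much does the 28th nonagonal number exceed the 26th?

28·(7·28 − 5)/2 = 2674 and 26·(7·26 − 5)/2 = 2301.
Difference: 2674 − 2301 = 373.

373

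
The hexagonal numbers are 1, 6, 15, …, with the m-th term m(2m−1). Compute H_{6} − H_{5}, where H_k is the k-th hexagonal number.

21

Consecutive hexagonal numbers differ by 4n − 3: here 4·6 − 3 = 21.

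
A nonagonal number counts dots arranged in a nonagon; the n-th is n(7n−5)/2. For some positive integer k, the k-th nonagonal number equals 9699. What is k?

Set n(7n−5)/2 = 9699, giving 7n² − 5n − 19398 = 0.
The discriminant is 25 + 56·9699 = 543169, and √543169 = 737.
So n = (5 + 737) / 14 = 742/14 = 53.

53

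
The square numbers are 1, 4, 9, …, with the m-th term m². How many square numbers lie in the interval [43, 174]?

7

The n-th square number is n².
Smallest index with value ≥ 43: n = 7 (giving 49).
Largest index with value ≤ 174: n = 13 (giving 169).
Indices 7 through 13: 7 terms.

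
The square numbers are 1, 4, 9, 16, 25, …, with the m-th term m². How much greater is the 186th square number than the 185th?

n² − (n−1)² = 2n − 1, so 186² − 185² = 2·186 − 1 = 371.

371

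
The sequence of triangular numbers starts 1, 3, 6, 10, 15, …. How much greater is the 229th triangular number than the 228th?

Consecutive triangular numbers differ by n: T_{229} − T_{228} = 229.

229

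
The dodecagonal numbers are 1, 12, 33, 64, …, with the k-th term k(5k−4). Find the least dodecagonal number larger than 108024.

Solve n(5n−4) > 108024 for integer n.
The largest n with value ≤ 108024 is 147 (since 107457 ≤ 108024 < 108928), so the first above is n = 148, value 108928.

108928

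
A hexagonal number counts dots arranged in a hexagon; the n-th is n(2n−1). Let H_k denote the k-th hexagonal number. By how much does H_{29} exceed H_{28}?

113

Consecutive hexagonal numbers differ by 4n − 3: here 4·29 − 3 = 113.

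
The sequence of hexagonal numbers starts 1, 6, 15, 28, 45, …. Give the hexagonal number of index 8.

120

The 8th hexagonal number is n(2n−1) with n = 8.
8·(2·8 − 1) = 8·15 = 120.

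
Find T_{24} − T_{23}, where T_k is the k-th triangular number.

Consecutive triangular numbers differ by n: T_{24} − T_{23} = 24.

24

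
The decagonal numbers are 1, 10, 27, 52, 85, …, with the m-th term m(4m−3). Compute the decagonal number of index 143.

81367

143·(4·143 − 3) = 143·569 = 81367.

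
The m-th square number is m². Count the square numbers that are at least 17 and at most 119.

The n-th square number is n².
Smallest index with value ≥ 17: n = 5 (giving 25).
Largest index with value ≤ 119: n = 10 (giving 100).
Indices 5 through 10: 6 terms.

6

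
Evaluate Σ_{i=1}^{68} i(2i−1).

Σ i(2i−1) = 2Σi² − Σi over i = 1..68.
Σi = 2346 and Σi² = 107134.
2·107134 − 1·2346 = 211922.

211922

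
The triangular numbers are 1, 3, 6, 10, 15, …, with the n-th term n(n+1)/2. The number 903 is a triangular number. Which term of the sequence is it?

Set n(n+1)/2 = 903, giving n² + n − 1806 = 0.
The discriminant is 1 + 8·903 = 7225, and √7225 = 85.
So n = (-1 + 85) / 2 = 84/2 = 42.
Check: 42·43/2 = 903. ✓

42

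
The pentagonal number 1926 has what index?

36

Set n(3n−1)/2 = 1926, giving 3n² − n − 3852 = 0.
The discriminant is 1 + 24·1926 = 46225, and √46225 = 215.
So n = (1 + 215) / 6 = 216/6 = 36.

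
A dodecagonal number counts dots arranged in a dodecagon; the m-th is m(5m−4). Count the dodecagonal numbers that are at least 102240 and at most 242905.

The n-th dodecagonal number is n(5n−4).
Smallest index with value ≥ 102240: n = 144 (giving 103104).
Largest index with value ≤ 242905: n = 220 (giving 241120).
Indices 144 through 220: 77 terms.

77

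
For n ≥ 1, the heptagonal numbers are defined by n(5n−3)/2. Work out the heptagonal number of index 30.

The 30th heptagonal number is n(5n−3)/2 with n = 30.
30·(5·30 − 3)/2 = 30·147/2 = 2205.

2205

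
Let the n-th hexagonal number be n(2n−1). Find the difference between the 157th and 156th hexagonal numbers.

625

Consecutive hexagonal numbers differ by 4n − 3: here 4·157 − 3 = 625.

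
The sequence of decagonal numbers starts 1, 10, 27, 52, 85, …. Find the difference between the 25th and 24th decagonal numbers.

193

Consecutive decagonal numbers differ by 8n − 7: here 8·25 − 7 = 193.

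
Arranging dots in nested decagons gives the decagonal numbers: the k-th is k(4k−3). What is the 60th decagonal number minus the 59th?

Consecutive decagonal numbers differ by 8n − 7: here 8·60 − 7 = 473.

473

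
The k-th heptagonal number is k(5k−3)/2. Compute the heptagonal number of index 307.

235162

The 307th heptagonal number is n(5n−3)/2 with n = 307.
307·(5·307 − 3)/2 = 307·1532/2 = 307·766 = 235162.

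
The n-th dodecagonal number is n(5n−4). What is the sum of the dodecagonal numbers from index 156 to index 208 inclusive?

Σ i(5i−4) = 5Σi² − 4Σi over i = 156..208.
Σi = 21736 − 12090 = 9646 and Σi² = 3021304 − 1253330 = 1767974.
5·1767974 − 4·9646 = 8801286.

8801286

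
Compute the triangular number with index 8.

36

The 8th triangular number is n(n+1)/2 with n = 8.
8·9/2 = 72/2 = 36.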